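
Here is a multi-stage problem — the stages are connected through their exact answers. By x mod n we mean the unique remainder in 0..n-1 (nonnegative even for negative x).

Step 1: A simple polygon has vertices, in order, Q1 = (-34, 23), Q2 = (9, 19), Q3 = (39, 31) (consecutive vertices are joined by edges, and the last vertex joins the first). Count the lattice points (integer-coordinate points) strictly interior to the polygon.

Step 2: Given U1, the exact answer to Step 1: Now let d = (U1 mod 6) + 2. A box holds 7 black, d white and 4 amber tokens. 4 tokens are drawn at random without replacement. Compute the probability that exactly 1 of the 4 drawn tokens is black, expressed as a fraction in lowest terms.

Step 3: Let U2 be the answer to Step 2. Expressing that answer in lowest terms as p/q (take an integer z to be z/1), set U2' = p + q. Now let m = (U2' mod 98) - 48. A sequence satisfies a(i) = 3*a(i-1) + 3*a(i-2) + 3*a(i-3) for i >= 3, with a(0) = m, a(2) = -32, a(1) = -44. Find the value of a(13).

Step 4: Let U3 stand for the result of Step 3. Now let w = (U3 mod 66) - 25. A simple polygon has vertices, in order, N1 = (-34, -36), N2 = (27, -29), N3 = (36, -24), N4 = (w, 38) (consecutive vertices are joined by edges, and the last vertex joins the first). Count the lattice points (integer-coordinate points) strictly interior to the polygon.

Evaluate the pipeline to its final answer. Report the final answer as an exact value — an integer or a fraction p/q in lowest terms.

2440

Step 1: cross terms: (-34*19 - 9*23)=-853, (9*31 - 39*19)=-462, (39*23 - -34*31)=1951; twice the area = |636| = 636; area = 318; boundary points = 1 + 6 + 1 = 8; strictly interior points = area - boundary/2 + 1 = 315; answer 315
Step 2: U1 = 315; d = 5; total draws C(16,4) = 1820; favorable C(7,1)*C(9,3) = 588; P = 21/65; answer 21/65
Step 3: U2 = 21/65; threaded value p + q = 86; m = 38; a(3) = 3*(-32) + 3*(-44) + 3*(38) = -114; iterating: a(3)=-114, a(4)=-570, a(5)=-2148, a(6)=-8496, a(7)=-33642, a(8)=-132858, a(9)=-524988, a(10)=-2074464, a(11)=-8196930, a(12)=-32389146, a(13)=-127981620; answer -127981620
Step 4: U3 = -127981620; w = 11; cross terms: (-34*-29 - 27*-36)=1958, (27*-24 - 36*-29)=396, (36*38 - 11*-24)=1632, (11*-36 - -34*38)=896; twice the area = |4882| = 4882; area = 2441; boundary points = 1 + 1 + 1 + 1 = 4; strictly interior points = area - boundary/2 + 1 = 2440; answer 2440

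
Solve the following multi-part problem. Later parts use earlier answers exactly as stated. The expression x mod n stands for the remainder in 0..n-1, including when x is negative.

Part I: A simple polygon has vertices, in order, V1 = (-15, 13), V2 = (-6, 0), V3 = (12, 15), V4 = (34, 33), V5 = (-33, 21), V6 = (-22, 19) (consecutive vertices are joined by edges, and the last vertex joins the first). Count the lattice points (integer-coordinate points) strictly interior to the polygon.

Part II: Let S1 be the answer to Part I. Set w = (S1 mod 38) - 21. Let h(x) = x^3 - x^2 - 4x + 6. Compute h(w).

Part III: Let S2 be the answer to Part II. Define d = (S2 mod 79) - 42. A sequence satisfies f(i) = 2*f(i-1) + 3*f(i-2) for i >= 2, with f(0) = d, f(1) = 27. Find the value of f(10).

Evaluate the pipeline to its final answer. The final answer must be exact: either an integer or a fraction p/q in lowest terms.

738123

Part I: cross terms: (-15*0 - -6*13)=78, (-6*15 - 12*0)=-90, (12*33 - 34*15)=-114, (34*21 - -33*33)=1803, (-33*19 - -22*21)=-165, (-22*13 - -15*19)=-1; twice the area = |1511| = 1511; area = 1511/2; boundary points = 1 + 3 + 2 + 1 + 1 + 1 = 9; strictly interior points = area - boundary/2 + 1 = 752; answer 752
Part II: S1 = 752; w = 9; 1*(9)^3 - 1*(9)^2 - 4*(9)^1 + 6 = (729) + (-81) + (-36) + (6) = 618; answer 618
Part III: S2 = 618; d = 23; f(2) = 2*(27) + 3*(23) = 123; iterating: f(2)=123, f(3)=327, f(4)=1023, f(5)=3027, f(6)=9123, f(7)=27327, f(8)=82023, f(9)=246027, f(10)=738123; answer 738123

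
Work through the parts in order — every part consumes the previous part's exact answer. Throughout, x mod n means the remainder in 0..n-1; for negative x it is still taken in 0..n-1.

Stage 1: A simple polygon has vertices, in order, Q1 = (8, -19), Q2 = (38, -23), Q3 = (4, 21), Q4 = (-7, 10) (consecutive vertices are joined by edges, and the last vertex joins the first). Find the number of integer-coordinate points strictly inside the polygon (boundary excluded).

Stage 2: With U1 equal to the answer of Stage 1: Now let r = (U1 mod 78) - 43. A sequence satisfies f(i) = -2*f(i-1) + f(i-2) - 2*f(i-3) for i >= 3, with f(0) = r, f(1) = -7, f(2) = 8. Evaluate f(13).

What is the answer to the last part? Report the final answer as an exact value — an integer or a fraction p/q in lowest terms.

Stage 1: cross terms: (8*-23 - 38*-19)=538, (38*21 - 4*-23)=890, (4*10 - -7*21)=187, (-7*-19 - 8*10)=53; twice the area = |1668| = 1668; area = 834; boundary points = 2 + 2 + 11 + 1 = 16; strictly interior points = area - boundary/2 + 1 = 827; answer 827
Stage 2: U1 = 827; r = 4; f(3) = -2*(8) + 1*(-7) - 2*(4) = -31; iterating: f(3)=-31, f(4)=84, f(5)=-215, f(6)=576, f(7)=-1535, f(8)=4076, f(9)=-10839, f(10)=28824, f(11)=-76639, f(12)=203780, f(13)=-541847; answer -541847

-541847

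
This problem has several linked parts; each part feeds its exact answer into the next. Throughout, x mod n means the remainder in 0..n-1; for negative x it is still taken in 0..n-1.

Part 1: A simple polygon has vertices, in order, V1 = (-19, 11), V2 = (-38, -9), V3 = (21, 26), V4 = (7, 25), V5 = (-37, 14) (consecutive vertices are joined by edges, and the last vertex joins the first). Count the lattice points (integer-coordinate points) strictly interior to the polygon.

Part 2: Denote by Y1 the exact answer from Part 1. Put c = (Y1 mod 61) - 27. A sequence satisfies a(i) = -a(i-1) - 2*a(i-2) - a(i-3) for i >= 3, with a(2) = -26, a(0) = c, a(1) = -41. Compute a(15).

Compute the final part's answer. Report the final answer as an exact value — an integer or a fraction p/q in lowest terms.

-1297

Part 1: cross terms: (-19*-9 - -38*11)=589, (-38*26 - 21*-9)=-799, (21*25 - 7*26)=343, (7*14 - -37*25)=1023, (-37*11 - -19*14)=-141; twice the area = |1015| = 1015; area = 1015/2; boundary points = 1 + 1 + 1 + 11 + 3 = 17; strictly interior points = area - boundary/2 + 1 = 500; answer 500
Part 2: Y1 = 500; c = -15; a(3) = -1*(-26) - 2*(-41) - 1*(-15) = 123; iterating: a(3)=123, a(4)=-30, a(5)=-190, a(6)=127, a(7)=283, a(8)=-347, a(9)=-346, a(10)=757, a(11)=282, a(12)=-1450, a(13)=129, a(14)=2489, a(15)=-1297; answer -1297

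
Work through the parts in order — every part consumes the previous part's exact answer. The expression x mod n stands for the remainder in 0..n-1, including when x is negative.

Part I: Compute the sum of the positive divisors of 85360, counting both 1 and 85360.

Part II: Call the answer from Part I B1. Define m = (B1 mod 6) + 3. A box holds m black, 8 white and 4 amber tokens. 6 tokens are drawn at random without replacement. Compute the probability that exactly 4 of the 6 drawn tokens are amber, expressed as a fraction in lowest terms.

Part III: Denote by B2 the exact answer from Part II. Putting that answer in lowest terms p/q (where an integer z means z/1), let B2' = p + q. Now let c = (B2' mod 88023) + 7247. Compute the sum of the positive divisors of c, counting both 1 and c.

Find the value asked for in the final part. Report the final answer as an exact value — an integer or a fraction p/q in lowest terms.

7560

Part I: 85360 = 2^4 * 5 * 11 * 97; sigma = (1 + 2 + 4 + 8 + 16) * (1 + 5) * (1 + 11) * (1 + 97) = 31 * 6 * 12 * 98 = 218736; answer 218736
Part II: B1 = 218736; m = 3; total draws C(15,6) = 5005; favorable C(4,4)*C(11,2) = 55; P = 1/91; answer 1/91
Part III: B2 = 1/91; threaded value p + q = 92; c = 7339; 7339 = 41 * 179; sigma = (1 + 41) * (1 + 179) = 42 * 180 = 7560; answer 7560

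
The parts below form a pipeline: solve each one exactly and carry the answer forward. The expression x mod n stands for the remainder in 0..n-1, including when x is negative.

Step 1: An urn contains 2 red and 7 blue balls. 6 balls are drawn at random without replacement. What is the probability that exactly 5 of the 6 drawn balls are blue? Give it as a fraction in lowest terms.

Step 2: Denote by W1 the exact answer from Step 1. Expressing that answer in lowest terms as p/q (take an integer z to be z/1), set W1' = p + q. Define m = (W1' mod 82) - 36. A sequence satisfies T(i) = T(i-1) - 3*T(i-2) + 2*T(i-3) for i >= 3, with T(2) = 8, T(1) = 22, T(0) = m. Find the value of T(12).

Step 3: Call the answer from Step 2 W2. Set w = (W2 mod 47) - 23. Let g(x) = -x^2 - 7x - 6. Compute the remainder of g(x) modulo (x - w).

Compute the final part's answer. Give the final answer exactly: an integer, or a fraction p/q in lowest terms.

4

Step 1: total draws C(9,6) = 84; favorable C(7,5)*C(2,1) = 42; P = 1/2; answer 1/2
Step 2: W1 = 1/2; threaded value p + q = 3; m = -33; T(3) = 1*(8) - 3*(22) + 2*(-33) = -124; iterating: T(3)=-124, T(4)=-104, T(5)=284, T(6)=348, T(7)=-712, T(8)=-1188, T(9)=1644, T(10)=3784, T(11)=-3524, T(12)=-11588; answer -11588
Step 3: W2 = -11588; w = -2; remainder = value at the root: -1*(-2)^2 - 7*(-2)^1 - 6 = (-4) + (14) + (-6) = 4; answer 4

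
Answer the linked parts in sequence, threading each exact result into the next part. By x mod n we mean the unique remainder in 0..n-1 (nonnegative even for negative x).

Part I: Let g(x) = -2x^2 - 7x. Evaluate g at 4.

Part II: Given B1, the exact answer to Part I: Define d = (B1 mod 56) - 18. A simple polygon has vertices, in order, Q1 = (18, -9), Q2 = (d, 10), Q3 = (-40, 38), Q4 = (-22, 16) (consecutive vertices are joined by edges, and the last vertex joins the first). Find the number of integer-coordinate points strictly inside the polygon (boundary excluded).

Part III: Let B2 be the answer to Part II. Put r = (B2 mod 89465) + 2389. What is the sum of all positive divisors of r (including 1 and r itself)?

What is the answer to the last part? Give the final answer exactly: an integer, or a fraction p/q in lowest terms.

Part I: -2*(4)^2 - 7*(4)^1 = (-32) + (-28) = -60; answer -60
Part II: B1 = -60; d = 34; cross terms: (18*10 - 34*-9)=486, (34*38 - -40*10)=1692, (-40*16 - -22*38)=196, (-22*-9 - 18*16)=-90; twice the area = |2284| = 2284; area = 1142; boundary points = 1 + 2 + 2 + 5 = 10; strictly interior points = area - boundary/2 + 1 = 1138; answer 1138
Part III: B2 = 1138; r = 3527; 3527 is prime, so its only divisors are 1 and 3527; sigma = 1 + 3527 = 3528; answer 3528

3528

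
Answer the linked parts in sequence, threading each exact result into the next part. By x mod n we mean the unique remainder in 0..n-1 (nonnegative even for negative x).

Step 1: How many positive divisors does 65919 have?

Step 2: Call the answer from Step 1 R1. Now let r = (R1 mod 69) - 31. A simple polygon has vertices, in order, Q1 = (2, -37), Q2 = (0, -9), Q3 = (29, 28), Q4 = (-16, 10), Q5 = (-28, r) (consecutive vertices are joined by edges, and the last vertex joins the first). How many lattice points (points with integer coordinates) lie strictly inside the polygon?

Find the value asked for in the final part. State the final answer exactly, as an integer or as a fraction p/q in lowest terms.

1277

Step 1: 65919 = 3 * 7 * 43 * 73; number of divisors = (1+1) * (1+1) * (1+1) * (1+1) = 16; answer 16
Step 2: R1 = 16; r = -15; cross terms: (2*-9 - 0*-37)=-18, (0*28 - 29*-9)=261, (29*10 - -16*28)=738, (-16*-15 - -28*10)=520, (-28*-37 - 2*-15)=1066; twice the area = |2567| = 2567; area = 2567/2; boundary points = 2 + 1 + 9 + 1 + 2 = 15; strictly interior points = area - boundary/2 + 1 = 1277; answer 1277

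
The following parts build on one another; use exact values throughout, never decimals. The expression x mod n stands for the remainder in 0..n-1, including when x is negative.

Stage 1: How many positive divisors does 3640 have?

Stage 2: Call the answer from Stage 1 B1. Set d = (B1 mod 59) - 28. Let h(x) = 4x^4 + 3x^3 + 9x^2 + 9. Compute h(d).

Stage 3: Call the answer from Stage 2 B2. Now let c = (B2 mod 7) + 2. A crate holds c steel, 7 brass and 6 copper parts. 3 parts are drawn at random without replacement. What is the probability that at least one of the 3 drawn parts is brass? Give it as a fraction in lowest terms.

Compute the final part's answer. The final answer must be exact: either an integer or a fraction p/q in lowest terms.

749/969

Stage 1: 3640 = 2^3 * 5 * 7 * 13; number of divisors = (3+1) * (1+1) * (1+1) * (1+1) = 32; answer 32
Stage 2: B1 = 32; d = 4; 4*(4)^4 + 3*(4)^3 + 9*(4)^2 + 9 = (1024) + (192) + (144) + (9) = 1369; answer 1369
Stage 3: B2 = 1369; c = 6; total draws C(19,3) = 969; complement C(12,3) = 220; favorable 969 - 220 = 749; P = 749/969; answer 749/969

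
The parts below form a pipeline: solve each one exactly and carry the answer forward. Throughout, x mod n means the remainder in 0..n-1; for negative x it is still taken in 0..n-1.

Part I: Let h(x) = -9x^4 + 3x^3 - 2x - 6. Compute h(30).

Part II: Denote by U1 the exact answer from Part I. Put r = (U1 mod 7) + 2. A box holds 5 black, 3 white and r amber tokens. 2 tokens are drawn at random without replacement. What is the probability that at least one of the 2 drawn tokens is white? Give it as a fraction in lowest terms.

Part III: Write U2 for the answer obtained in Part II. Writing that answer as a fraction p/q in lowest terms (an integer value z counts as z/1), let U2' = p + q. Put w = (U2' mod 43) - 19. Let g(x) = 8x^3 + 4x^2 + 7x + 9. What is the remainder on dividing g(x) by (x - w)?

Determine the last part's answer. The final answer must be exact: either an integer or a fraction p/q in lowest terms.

Part I: -9*(30)^4 + 3*(30)^3 - 2*(30)^1 - 6 = (-7290000) + (81000) + (-60) + (-6) = -7209066; answer -7209066
Part II: U1 = -7209066; r = 5; total draws C(13,2) = 78; complement C(10,2) = 45; favorable 78 - 45 = 33; P = 11/26; answer 11/26
Part III: U2 = 11/26; threaded value p + q = 37; w = 18; remainder = value at the root: 8*(18)^3 + 4*(18)^2 + 7*(18)^1 + 9 = (46656) + (1296) + (126) + (9) = 48087; answer 48087

48087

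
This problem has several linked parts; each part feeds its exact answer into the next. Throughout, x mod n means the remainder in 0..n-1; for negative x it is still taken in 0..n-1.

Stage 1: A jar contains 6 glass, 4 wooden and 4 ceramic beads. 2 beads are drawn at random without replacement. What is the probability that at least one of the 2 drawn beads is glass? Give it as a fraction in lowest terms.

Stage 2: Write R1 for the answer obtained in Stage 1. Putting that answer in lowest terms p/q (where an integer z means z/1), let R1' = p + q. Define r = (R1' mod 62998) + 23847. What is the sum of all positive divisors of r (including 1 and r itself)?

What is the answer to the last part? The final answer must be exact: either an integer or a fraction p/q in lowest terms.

23870

Stage 1: total draws C(14,2) = 91; complement C(8,2) = 28; favorable 91 - 28 = 63; P = 9/13; answer 9/13
Stage 2: R1 = 9/13; threaded value p + q = 22; r = 23869; 23869 is prime, so its only divisors are 1 and 23869; sigma = 1 + 23869 = 23870; answer 23870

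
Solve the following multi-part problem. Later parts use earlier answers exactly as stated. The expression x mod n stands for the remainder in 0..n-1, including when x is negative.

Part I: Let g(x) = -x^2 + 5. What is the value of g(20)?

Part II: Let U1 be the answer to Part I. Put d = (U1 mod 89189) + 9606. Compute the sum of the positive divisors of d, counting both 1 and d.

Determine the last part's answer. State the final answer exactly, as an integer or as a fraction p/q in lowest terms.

Part I: -1*(20)^2 + 5 = (-400) + (5) = -395; answer -395
Part II: U1 = -395; d = 98400; 98400 = 2^5 * 3 * 5^2 * 41; sigma = (1 + 2 + 4 + 8 + 16 + 32) * (1 + 3) * (1 + 5 + 25) * (1 + 41) = 63 * 4 * 31 * 42 = 328104; answer 328104

328104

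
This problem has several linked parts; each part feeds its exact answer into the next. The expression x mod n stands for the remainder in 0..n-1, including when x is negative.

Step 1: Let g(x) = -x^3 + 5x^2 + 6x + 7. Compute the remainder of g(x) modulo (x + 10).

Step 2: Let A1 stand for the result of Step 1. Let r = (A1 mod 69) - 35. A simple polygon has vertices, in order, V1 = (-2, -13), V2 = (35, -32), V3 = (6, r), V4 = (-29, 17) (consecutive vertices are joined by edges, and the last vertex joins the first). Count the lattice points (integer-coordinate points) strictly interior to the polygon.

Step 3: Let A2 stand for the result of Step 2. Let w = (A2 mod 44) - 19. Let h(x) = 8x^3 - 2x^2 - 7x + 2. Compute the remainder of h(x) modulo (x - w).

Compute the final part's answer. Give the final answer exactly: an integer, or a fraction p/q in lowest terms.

Step 1: remainder = value at the root: -1*(-10)^3 + 5*(-10)^2 + 6*(-10)^1 + 7 = (1000) + (500) + (-60) + (7) = 1447; answer 1447
Step 2: A1 = 1447; r = 32; cross terms: (-2*-32 - 35*-13)=519, (35*32 - 6*-32)=1312, (6*17 - -29*32)=1030, (-29*-13 - -2*17)=411; twice the area = |3272| = 3272; area = 1636; boundary points = 1 + 1 + 5 + 3 = 10; strictly interior points = area - boundary/2 + 1 = 1632; answer 1632
Step 3: A2 = 1632; w = -15; remainder = value at the root: 8*(-15)^3 - 2*(-15)^2 - 7*(-15)^1 + 2 = (-27000) + (-450) + (105) + (2) = -27343; answer -27343

-27343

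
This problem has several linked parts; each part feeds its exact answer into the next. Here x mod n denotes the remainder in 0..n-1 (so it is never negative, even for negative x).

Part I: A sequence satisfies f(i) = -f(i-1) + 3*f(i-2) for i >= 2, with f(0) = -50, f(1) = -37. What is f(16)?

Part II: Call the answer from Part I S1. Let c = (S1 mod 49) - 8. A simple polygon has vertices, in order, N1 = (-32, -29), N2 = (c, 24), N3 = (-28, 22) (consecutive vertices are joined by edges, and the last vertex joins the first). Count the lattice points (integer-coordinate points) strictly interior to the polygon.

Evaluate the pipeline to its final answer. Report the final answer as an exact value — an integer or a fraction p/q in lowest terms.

1347

Part I: f(2) = -1*(-37) + 3*(-50) = -113; iterating: f(2)=-113, f(3)=2, f(4)=-341, f(5)=347, f(6)=-1370, f(7)=2411, f(8)=-6521, f(9)=13754, f(10)=-33317, f(11)=74579, f(12)=-174530, f(13)=398267, f(14)=-921857, f(15)=2116658, f(16)=-4882229; answer -4882229
Part II: S1 = -4882229; c = 25; cross terms: (-32*24 - 25*-29)=-43, (25*22 - -28*24)=1222, (-28*-29 - -32*22)=1516; twice the area = |2695| = 2695; area = 2695/2; boundary points = 1 + 1 + 1 = 3; strictly interior points = area - boundary/2 + 1 = 1347; answer 1347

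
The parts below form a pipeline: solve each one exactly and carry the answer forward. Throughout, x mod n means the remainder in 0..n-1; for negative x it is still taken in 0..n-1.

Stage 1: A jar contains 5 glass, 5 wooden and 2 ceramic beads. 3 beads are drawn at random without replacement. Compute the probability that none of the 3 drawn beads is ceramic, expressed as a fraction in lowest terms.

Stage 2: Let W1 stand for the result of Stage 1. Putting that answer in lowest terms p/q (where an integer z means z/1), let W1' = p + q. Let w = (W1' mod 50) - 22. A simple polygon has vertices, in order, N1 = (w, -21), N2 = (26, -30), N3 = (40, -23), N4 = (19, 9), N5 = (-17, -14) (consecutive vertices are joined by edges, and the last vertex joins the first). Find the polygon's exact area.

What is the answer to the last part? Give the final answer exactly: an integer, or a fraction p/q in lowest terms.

Stage 1: total draws C(12,3) = 220; favorable C(10,3) = 120; P = 6/11; answer 6/11
Stage 2: W1 = 6/11; threaded value p + q = 17; w = -5; cross terms: (-5*-30 - 26*-21)=696, (26*-23 - 40*-30)=602, (40*9 - 19*-23)=797, (19*-14 - -17*9)=-113, (-17*-21 - -5*-14)=287; twice the area = |2269| = 2269; area = 2269/2; answer 2269/2

2269/2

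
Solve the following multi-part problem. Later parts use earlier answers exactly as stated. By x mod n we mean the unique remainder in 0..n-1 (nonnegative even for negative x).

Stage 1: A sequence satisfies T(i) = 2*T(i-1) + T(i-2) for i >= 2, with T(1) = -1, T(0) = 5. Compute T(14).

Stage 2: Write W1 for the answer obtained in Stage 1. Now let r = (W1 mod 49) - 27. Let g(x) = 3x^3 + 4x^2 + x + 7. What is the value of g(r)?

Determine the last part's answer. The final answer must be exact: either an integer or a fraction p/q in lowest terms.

4495

Stage 1: T(2) = 2*(-1) + 1*(5) = 3; iterating: T(2)=3, T(3)=5, T(4)=13, T(5)=31, T(6)=75, T(7)=181, T(8)=437, T(9)=1055, T(10)=2547, T(11)=6149, T(12)=14845, T(13)=35839, T(14)=86523; answer 86523
Stage 2: W1 = 86523; r = 11; 3*(11)^3 + 4*(11)^2 + 1*(11)^1 + 7 = (3993) + (484) + (11) + (7) = 4495; answer 4495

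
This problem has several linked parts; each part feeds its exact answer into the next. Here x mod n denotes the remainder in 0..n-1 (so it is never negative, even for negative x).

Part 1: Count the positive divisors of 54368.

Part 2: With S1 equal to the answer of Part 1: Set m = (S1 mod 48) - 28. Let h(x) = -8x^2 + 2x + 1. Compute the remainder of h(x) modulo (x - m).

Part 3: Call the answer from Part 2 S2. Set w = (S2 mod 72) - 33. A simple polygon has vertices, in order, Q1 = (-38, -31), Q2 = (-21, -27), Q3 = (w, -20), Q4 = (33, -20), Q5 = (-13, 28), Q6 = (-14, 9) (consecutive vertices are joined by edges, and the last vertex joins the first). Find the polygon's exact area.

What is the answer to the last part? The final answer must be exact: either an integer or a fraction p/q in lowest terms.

1501

Part 1: 54368 = 2^5 * 1699; number of divisors = (5+1) * (1+1) = 12; answer 12
Part 2: S1 = 12; m = -16; remainder = value at the root: -8*(-16)^2 + 2*(-16)^1 + 1 = (-2048) + (-32) + (1) = -2079; answer -2079
Part 3: S2 = -2079; w = -24; cross terms: (-38*-27 - -21*-31)=375, (-21*-20 - -24*-27)=-228, (-24*-20 - 33*-20)=1140, (33*28 - -13*-20)=664, (-13*9 - -14*28)=275, (-14*-31 - -38*9)=776; twice the area = |3002| = 3002; area = 1501; answer 1501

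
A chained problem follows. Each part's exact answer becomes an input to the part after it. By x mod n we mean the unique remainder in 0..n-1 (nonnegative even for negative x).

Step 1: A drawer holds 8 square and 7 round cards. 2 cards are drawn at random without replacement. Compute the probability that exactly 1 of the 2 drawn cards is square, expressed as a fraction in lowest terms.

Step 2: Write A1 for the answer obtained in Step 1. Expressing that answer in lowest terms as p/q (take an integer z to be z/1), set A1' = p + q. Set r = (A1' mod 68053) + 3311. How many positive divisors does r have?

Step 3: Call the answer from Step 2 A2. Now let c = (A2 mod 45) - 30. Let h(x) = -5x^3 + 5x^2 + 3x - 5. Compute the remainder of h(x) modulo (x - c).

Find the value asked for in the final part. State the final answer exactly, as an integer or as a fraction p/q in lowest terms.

Step 1: total draws C(15,2) = 105; favorable C(8,1)*C(7,1) = 56; P = 8/15; answer 8/15
Step 2: A1 = 8/15; threaded value p + q = 23; r = 3334; 3334 = 2 * 1667; number of divisors = (1+1) * (1+1) = 4; answer 4
Step 3: A2 = 4; c = -26; remainder = value at the root: -5*(-26)^3 + 5*(-26)^2 + 3*(-26)^1 - 5 = (87880) + (3380) + (-78) + (-5) = 91177; answer 91177

91177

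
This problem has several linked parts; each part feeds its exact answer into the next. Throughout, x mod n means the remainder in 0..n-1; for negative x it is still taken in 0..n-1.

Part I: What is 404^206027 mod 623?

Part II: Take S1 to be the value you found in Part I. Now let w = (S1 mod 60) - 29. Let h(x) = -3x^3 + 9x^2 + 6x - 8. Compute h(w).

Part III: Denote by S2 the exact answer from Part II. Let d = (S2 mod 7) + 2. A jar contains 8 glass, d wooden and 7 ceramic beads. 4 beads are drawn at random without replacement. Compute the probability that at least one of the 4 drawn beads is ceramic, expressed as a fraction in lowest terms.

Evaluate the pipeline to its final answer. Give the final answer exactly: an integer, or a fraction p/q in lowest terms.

Part I: squarings mod 623: 404^1=404, 404^2=613, 404^4=100, 404^8=32, 404^16=401, 404^32=67, 404^64=128, 404^128=186, 404^256=331, 404^512=536, 404^1024=93, 404^2048=550, 404^4096=345, 404^8192=32, 404^16384=401, 404^32768=67, 404^65536=128, 404^131072=186; 404^206027 = 404^1 * 404^2 * 404^8 * 404^64 * 404^128 * 404^1024 * 404^8192 * 404^65536 * 404^131072 = 472 (mod 623); answer 472
Part II: S1 = 472; w = 23; -3*(23)^3 + 9*(23)^2 + 6*(23)^1 - 8 = (-36501) + (4761) + (138) + (-8) = -31610; answer -31610
Part III: S2 = -31610; d = 4; total draws C(19,4) = 3876; complement C(12,4) = 495; favorable 3876 - 495 = 3381; P = 1127/1292; answer 1127/1292

1127/1292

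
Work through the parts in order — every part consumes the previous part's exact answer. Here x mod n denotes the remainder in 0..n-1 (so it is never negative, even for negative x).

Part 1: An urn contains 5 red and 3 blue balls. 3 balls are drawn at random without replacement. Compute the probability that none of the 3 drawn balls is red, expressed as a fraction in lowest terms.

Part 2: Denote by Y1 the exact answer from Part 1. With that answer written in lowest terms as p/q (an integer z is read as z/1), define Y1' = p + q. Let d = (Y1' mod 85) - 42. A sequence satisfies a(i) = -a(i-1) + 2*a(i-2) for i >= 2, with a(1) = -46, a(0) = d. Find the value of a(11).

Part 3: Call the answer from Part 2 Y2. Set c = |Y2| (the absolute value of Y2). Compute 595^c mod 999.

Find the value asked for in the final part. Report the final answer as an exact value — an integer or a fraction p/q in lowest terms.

Part 1: total draws C(8,3) = 56; favorable C(3,3) = 1; P = 1/56; answer 1/56
Part 2: Y1 = 1/56; threaded value p + q = 57; d = 15; a(2) = -1*(-46) + 2*(15) = 76; iterating: a(2)=76, a(3)=-168, a(4)=320, a(5)=-656, a(6)=1296, a(7)=-2608, a(8)=5200, a(9)=-10416, a(10)=20816, a(11)=-41648; answer -41648
Part 3: Y2 = -41648; c = 41648; squarings mod 999: 595^1=595, 595^2=379, 595^4=784, 595^8=271, 595^16=514, 595^32=460, 595^64=811, 595^128=379, 595^256=784, 595^512=271, 595^1024=514, 595^2048=460, 595^4096=811, 595^8192=379, 595^16384=784, 595^32768=271; 595^41648 = 595^16 * 595^32 * 595^128 * 595^512 * 595^8192 * 595^32768 = 460 (mod 999); answer 460

460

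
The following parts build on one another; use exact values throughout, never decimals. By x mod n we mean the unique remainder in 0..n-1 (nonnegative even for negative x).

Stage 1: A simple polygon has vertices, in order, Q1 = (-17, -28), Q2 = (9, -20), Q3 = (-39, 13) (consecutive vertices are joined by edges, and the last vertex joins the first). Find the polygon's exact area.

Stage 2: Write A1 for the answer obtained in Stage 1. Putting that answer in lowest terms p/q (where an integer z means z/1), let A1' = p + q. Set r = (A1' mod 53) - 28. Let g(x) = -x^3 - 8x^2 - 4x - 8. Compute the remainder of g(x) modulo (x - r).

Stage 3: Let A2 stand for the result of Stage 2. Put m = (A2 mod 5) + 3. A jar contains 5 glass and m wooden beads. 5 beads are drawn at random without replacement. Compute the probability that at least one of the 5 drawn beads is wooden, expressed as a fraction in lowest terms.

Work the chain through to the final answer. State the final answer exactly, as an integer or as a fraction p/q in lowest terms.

Stage 1: cross terms: (-17*-20 - 9*-28)=592, (9*13 - -39*-20)=-663, (-39*-28 - -17*13)=1313; twice the area = |1242| = 1242; area = 621; answer 621
Stage 2: A1 = 621; threaded value p + q = 622; r = 11; remainder = value at the root: -1*(11)^3 - 8*(11)^2 - 4*(11)^1 - 8 = (-1331) + (-968) + (-44) + (-8) = -2351; answer -2351
Stage 3: A2 = -2351; m = 7; total draws C(12,5) = 792; complement C(5,5) = 1; favorable 792 - 1 = 791; P = 791/792; answer 791/792

791/792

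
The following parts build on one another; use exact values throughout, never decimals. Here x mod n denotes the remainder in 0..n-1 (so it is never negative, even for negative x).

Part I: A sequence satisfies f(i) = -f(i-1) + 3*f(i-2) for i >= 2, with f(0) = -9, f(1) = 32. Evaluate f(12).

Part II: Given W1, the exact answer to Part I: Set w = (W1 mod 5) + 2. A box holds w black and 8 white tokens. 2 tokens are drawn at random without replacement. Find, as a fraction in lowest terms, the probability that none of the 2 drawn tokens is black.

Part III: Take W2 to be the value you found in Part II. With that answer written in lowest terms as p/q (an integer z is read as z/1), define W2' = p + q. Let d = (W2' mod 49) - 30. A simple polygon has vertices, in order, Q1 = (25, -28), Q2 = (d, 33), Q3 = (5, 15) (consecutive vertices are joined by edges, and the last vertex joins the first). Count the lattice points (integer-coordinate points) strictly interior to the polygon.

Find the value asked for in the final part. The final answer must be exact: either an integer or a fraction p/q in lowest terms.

Part I: f(2) = -1*(32) + 3*(-9) = -59; iterating: f(2)=-59, f(3)=155, f(4)=-332, f(5)=797, f(6)=-1793, f(7)=4184, f(8)=-9563, f(9)=22115, f(10)=-50804, f(11)=117149, f(12)=-269561; answer -269561
Part II: W1 = -269561; w = 6; total draws C(14,2) = 91; favorable C(8,2) = 28; P = 4/13; answer 4/13
Part III: W2 = 4/13; threaded value p + q = 17; d = -13; cross terms: (25*33 - -13*-28)=461, (-13*15 - 5*33)=-360, (5*-28 - 25*15)=-515; twice the area = |-414| = 414; area = 207; boundary points = 1 + 18 + 1 = 20; strictly interior points = area - boundary/2 + 1 = 198; answer 198

198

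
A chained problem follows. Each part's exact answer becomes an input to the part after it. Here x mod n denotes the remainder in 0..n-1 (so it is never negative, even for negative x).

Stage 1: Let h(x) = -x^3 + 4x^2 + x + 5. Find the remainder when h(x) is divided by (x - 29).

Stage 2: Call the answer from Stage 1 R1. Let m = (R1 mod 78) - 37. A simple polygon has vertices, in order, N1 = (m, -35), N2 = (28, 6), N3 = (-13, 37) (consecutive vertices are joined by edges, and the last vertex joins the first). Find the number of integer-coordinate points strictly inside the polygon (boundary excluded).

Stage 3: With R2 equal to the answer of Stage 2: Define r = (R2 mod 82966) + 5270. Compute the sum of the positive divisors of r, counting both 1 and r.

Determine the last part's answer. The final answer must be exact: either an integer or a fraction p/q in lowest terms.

Stage 1: remainder = value at the root: -1*(29)^3 + 4*(29)^2 + 1*(29)^1 + 5 = (-24389) + (3364) + (29) + (5) = -20991; answer -20991
Stage 2: R1 = -20991; m = 32; cross terms: (32*6 - 28*-35)=1172, (28*37 - -13*6)=1114, (-13*-35 - 32*37)=-729; twice the area = |1557| = 1557; area = 1557/2; boundary points = 1 + 1 + 9 = 11; strictly interior points = area - boundary/2 + 1 = 774; answer 774
Stage 3: R2 = 774; r = 6044; 6044 = 2^2 * 1511; sigma = (1 + 2 + 4) * (1 + 1511) = 7 * 1512 = 10584; answer 10584

10584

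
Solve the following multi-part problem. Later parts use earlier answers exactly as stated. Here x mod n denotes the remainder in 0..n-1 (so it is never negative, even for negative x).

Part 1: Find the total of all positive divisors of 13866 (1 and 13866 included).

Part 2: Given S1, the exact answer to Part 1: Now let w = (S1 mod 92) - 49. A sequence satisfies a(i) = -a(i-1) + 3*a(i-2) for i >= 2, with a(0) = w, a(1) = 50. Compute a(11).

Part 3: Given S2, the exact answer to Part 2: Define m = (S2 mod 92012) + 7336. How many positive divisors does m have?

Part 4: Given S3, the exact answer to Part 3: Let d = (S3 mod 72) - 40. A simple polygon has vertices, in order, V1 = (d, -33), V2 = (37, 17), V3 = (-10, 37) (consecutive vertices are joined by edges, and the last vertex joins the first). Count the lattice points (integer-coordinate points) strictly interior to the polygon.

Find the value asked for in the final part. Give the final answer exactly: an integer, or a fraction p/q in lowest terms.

1906

Part 1: 13866 = 2 * 3 * 2311; sigma = (1 + 2) * (1 + 3) * (1 + 2311) = 3 * 4 * 2312 = 27744; answer 27744
Part 2: S1 = 27744; w = 3; a(2) = -1*(50) + 3*(3) = -41; iterating: a(2)=-41, a(3)=191, a(4)=-314, a(5)=887, a(6)=-1829, a(7)=4490, a(8)=-9977, a(9)=23447, a(10)=-53378, a(11)=123719; answer 123719
Part 3: S2 = 123719; m = 39043; 39043 is prime, so its only divisors are 1 and 39043; count = 2; answer 2
Part 4: S3 = 2; d = -38; cross terms: (-38*17 - 37*-33)=575, (37*37 - -10*17)=1539, (-10*-33 - -38*37)=1736; twice the area = |3850| = 3850; area = 1925; boundary points = 25 + 1 + 14 = 40; strictly interior points = area - boundary/2 + 1 = 1906; answer 1906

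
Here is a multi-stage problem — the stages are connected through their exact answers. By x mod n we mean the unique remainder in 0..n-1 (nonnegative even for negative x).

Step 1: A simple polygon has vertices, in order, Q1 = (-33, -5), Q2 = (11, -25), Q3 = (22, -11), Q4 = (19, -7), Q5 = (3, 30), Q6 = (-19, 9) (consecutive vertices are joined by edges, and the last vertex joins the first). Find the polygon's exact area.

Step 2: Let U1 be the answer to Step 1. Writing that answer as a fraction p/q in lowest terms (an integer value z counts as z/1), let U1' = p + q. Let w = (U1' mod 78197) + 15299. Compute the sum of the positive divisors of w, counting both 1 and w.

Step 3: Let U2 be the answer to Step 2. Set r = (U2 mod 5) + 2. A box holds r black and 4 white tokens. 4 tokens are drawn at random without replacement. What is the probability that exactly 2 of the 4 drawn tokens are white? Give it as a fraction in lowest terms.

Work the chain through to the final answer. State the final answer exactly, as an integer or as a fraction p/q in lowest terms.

Step 1: cross terms: (-33*-25 - 11*-5)=880, (11*-11 - 22*-25)=429, (22*-7 - 19*-11)=55, (19*30 - 3*-7)=591, (3*9 - -19*30)=597, (-19*-5 - -33*9)=392; twice the area = |2944| = 2944; area = 1472; answer 1472
Step 2: U1 = 1472; threaded value p + q = 1473; w = 16772; 16772 = 2^2 * 7 * 599; sigma = (1 + 2 + 4) * (1 + 7) * (1 + 599) = 7 * 8 * 600 = 33600; answer 33600
Step 3: U2 = 33600; r = 2; total draws C(6,4) = 15; favorable C(4,2)*C(2,2) = 6; P = 2/5; answer 2/5

2/5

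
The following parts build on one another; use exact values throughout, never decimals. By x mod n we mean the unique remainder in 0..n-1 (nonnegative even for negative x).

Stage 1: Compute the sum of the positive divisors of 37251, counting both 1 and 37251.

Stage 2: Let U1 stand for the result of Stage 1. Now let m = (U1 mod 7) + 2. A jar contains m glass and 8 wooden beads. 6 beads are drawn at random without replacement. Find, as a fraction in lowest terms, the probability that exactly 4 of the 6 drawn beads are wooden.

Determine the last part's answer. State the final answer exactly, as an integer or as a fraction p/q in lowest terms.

50/143

Stage 1: 37251 = 3^2 * 4139; sigma = (1 + 3 + 9) * (1 + 4139) = 13 * 4140 = 53820; answer 53820
Stage 2: U1 = 53820; m = 6; total draws C(14,6) = 3003; favorable C(8,4)*C(6,2) = 1050; P = 50/143; answer 50/143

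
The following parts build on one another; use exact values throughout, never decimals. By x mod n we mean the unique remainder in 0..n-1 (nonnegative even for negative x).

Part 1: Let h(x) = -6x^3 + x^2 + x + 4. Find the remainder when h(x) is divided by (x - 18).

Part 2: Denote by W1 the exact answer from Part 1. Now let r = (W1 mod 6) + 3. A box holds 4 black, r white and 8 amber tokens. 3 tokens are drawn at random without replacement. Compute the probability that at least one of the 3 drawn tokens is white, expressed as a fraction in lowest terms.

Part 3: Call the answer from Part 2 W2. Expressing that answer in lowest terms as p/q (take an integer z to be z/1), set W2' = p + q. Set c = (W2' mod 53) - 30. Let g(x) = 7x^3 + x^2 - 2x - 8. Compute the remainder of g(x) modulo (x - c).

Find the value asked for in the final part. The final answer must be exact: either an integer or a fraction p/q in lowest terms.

-3512

Part 1: remainder = value at the root: -6*(18)^3 + 1*(18)^2 + 1*(18)^1 + 4 = (-34992) + (324) + (18) + (4) = -34646; answer -34646
Part 2: W1 = -34646; r = 7; total draws C(19,3) = 969; complement C(12,3) = 220; favorable 969 - 220 = 749; P = 749/969; answer 749/969
Part 3: W2 = 749/969; threaded value p + q = 1718; c = -8; remainder = value at the root: 7*(-8)^3 + 1*(-8)^2 - 2*(-8)^1 - 8 = (-3584) + (64) + (16) + (-8) = -3512; answer -3512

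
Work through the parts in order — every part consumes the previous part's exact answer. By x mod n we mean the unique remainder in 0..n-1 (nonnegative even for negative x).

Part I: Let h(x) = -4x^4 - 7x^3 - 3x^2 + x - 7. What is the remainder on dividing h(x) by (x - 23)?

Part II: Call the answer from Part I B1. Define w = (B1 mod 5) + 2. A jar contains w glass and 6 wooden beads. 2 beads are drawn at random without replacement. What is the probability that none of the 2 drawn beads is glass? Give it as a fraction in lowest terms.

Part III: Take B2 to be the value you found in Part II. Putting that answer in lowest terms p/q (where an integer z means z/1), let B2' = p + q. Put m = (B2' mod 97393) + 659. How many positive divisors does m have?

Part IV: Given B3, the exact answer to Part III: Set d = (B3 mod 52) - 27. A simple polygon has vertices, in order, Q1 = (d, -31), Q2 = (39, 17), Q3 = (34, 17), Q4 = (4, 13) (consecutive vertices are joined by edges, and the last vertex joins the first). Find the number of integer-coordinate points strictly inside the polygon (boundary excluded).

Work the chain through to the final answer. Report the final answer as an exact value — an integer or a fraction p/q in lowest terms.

721

Part I: remainder = value at the root: -4*(23)^4 - 7*(23)^3 - 3*(23)^2 + 1*(23)^1 - 7 = (-1119364) + (-85169) + (-1587) + (23) + (-7) = -1206104; answer -1206104
Part II: B1 = -1206104; w = 3; total draws C(9,2) = 36; favorable C(6,2) = 15; P = 5/12; answer 5/12
Part III: B2 = 5/12; threaded value p + q = 17; m = 676; 676 = 2^2 * 13^2; number of divisors = (2+1) * (2+1) = 9; answer 9
Part IV: B3 = 9; d = -18; cross terms: (-18*17 - 39*-31)=903, (39*17 - 34*17)=85, (34*13 - 4*17)=374, (4*-31 - -18*13)=110; twice the area = |1472| = 1472; area = 736; boundary points = 3 + 5 + 2 + 22 = 32; strictly interior points = area - boundary/2 + 1 = 721; answer 721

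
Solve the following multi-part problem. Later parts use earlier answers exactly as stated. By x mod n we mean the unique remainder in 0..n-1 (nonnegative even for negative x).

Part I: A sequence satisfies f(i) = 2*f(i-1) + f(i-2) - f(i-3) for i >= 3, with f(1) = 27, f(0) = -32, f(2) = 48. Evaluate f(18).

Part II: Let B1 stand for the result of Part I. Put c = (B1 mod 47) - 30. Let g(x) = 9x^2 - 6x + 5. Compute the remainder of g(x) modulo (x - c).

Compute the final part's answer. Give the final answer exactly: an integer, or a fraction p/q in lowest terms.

Part I: f(3) = 2*(48) + 1*(27) - 1*(-32) = 155; iterating: f(3)=155, f(4)=331, f(5)=769, f(6)=1714, f(7)=3866, f(8)=8677, f(9)=19506, f(10)=43823, f(11)=98475, f(12)=221267, f(13)=497186, f(14)=1117164, f(15)=2510247, f(16)=5640472, f(17)=12674027, f(18)=28478279; answer 28478279
Part II: B1 = 28478279; c = 9; remainder = value at the root: 9*(9)^2 - 6*(9)^1 + 5 = (729) + (-54) + (5) = 680; answer 680

680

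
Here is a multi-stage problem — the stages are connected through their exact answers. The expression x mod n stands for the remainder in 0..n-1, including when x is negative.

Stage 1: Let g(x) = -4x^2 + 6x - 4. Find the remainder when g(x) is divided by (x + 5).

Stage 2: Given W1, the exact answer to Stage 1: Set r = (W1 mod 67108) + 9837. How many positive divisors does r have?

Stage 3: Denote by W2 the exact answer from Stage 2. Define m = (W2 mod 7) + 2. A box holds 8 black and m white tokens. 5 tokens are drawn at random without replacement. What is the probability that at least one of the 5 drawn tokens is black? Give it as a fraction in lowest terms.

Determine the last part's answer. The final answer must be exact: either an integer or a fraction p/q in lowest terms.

998/1001

Stage 1: remainder = value at the root: -4*(-5)^2 + 6*(-5)^1 - 4 = (-100) + (-30) + (-4) = -134; answer -134
Stage 2: W1 = -134; r = 76811; 76811 = 7 * 10973; number of divisors = (1+1) * (1+1) = 4; answer 4
Stage 3: W2 = 4; m = 6; total draws C(14,5) = 2002; complement C(6,5) = 6; favorable 2002 - 6 = 1996; P = 998/1001; answer 998/1001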